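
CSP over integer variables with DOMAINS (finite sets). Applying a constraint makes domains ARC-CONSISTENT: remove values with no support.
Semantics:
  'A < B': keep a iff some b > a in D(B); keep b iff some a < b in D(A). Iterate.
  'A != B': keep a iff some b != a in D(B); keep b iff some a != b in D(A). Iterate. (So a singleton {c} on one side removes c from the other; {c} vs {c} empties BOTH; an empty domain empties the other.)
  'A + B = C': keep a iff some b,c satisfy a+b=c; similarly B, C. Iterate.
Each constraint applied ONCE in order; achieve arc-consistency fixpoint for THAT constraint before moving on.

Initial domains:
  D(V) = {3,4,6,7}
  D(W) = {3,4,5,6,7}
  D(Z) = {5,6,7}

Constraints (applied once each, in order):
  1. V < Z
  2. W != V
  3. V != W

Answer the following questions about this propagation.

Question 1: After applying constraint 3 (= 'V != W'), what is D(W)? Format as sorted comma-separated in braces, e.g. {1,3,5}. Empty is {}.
Answer: {3,4,5,6,7}

Derivation:
Constraint 1 (V < Z) on D(V)={3,4,6,7} D(Z)={5,6,7}: V {3,4,6,7}->{3,4,6}
Constraint 2 (W != V) on D(W)={3,4,5,6,7} D(V)={3,4,6}: no change
Constraint 3 (V != W) on D(V)={3,4,6} D(W)={3,4,5,6,7}: no change
So after constraint 3: D(W) = {3,4,5,6,7}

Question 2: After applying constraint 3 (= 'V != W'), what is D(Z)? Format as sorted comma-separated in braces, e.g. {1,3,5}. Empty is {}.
Constraint 1 (V < Z) on D(V)={3,4,6,7} D(Z)={5,6,7}: V {3,4,6,7}->{3,4,6}
Constraint 2 (W != V) on D(W)={3,4,5,6,7} D(V)={3,4,6}: no change
Constraint 3 (V != W) on D(V)={3,4,6} D(W)={3,4,5,6,7}: no change
So after constraint 3: D(Z) = {5,6,7}

Answer: {5,6,7}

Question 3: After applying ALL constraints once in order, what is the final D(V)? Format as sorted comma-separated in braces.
Answer: {3,4,6}

Derivation:
Constraint 1 (V < Z) on D(V)={3,4,6,7} D(Z)={5,6,7}: V {3,4,6,7}->{3,4,6}
Constraint 2 (W != V) on D(W)={3,4,5,6,7} D(V)={3,4,6}: no change
Constraint 3 (V != W) on D(V)={3,4,6} D(W)={3,4,5,6,7}: no change
So after all 3 constraints: D(V) = {3,4,6}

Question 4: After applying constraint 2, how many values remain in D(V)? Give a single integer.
Answer: 3

Derivation:
Constraint 1 (V < Z) on D(V)={3,4,6,7} D(Z)={5,6,7}: V {3,4,6,7}->{3,4,6}
Constraint 2 (W != V) on D(W)={3,4,5,6,7} D(V)={3,4,6}: no change
So after constraint 2: D(V)={3,4,6}, size = 3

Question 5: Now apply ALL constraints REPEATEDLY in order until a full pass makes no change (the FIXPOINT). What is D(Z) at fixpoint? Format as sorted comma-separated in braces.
pass 0 (initial): D(Z)={5,6,7}
pass 1: V {3,4,6,7}->{3,4,6}
pass 2: no change
Fixpoint after 2 passes: D(Z) = {5,6,7}

Answer: {5,6,7}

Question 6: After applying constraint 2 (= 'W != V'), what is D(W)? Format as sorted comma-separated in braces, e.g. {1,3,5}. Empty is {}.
Constraint 1 (V < Z) on D(V)={3,4,6,7} D(Z)={5,6,7}: V {3,4,6,7}->{3,4,6}
Constraint 2 (W != V) on D(W)={3,4,5,6,7} D(V)={3,4,6}: no change
So after constraint 2: D(W) = {3,4,5,6,7}

Answer: {3,4,5,6,7}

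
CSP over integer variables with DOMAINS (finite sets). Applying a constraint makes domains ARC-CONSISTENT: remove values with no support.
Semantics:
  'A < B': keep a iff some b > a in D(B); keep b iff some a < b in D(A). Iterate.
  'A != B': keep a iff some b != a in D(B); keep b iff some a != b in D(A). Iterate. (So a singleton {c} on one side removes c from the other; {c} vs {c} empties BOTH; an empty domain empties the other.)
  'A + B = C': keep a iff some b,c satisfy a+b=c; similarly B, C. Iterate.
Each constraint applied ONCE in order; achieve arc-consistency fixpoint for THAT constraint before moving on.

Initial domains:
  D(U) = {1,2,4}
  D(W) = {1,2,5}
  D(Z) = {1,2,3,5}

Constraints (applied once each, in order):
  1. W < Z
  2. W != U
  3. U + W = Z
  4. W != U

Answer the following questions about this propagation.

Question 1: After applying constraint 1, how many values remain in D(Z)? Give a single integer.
Constraint 1 (W < Z) on D(W)={1,2,5} D(Z)={1,2,3,5}: W {1,2,5}->{1,2}; Z {1,2,3,5}->{2,3,5}
So after constraint 1: D(Z)={2,3,5}, size = 3

Answer: 3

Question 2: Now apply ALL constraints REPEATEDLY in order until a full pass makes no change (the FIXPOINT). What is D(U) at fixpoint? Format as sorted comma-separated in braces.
Answer: {1,2,4}

Derivation:
pass 0 (initial): D(U)={1,2,4}
pass 1: W {1,2,5}->{1,2}; Z {1,2,3,5}->{2,3,5}
pass 2: no change
Fixpoint after 2 passes: D(U) = {1,2,4}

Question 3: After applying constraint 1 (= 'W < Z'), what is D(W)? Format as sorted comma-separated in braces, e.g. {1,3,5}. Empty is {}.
Answer: {1,2}

Derivation:
Constraint 1 (W < Z) on D(W)={1,2,5} D(Z)={1,2,3,5}: W {1,2,5}->{1,2}; Z {1,2,3,5}->{2,3,5}
So after constraint 1: D(W) = {1,2}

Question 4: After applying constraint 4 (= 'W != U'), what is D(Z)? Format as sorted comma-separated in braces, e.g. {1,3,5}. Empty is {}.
Constraint 1 (W < Z) on D(W)={1,2,5} D(Z)={1,2,3,5}: W {1,2,5}->{1,2}; Z {1,2,3,5}->{2,3,5}
Constraint 2 (W != U) on D(W)={1,2} D(U)={1,2,4}: no change
Constraint 3 (U + W = Z) on D(U)={1,2,4} D(W)={1,2} D(Z)={2,3,5}: no change
Constraint 4 (W != U) on D(W)={1,2} D(U)={1,2,4}: no change
So after constraint 4: D(Z) = {2,3,5}

Answer: {2,3,5}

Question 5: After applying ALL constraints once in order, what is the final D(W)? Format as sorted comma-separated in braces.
Answer: {1,2}

Derivation:
Constraint 1 (W < Z) on D(W)={1,2,5} D(Z)={1,2,3,5}: W {1,2,5}->{1,2}; Z {1,2,3,5}->{2,3,5}
Constraint 2 (W != U) on D(W)={1,2} D(U)={1,2,4}: no change
Constraint 3 (U + W = Z) on D(U)={1,2,4} D(W)={1,2} D(Z)={2,3,5}: no change
Constraint 4 (W != U) on D(W)={1,2} D(U)={1,2,4}: no change
So after all 4 constraints: D(W) = {1,2}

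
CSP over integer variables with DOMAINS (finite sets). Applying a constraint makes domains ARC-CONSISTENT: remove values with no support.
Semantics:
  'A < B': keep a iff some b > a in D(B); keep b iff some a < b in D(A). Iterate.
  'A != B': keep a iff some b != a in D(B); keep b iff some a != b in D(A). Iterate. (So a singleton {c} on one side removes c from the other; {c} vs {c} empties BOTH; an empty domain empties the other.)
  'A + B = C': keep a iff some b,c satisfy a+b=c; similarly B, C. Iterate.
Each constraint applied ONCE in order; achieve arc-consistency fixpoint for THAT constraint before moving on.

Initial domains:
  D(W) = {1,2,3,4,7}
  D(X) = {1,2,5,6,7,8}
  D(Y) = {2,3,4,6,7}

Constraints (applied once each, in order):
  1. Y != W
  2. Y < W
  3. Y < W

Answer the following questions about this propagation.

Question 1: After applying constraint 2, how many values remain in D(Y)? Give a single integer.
Constraint 1 (Y != W) on D(Y)={2,3,4,6,7} D(W)={1,2,3,4,7}: no change
Constraint 2 (Y < W) on D(Y)={2,3,4,6,7} D(W)={1,2,3,4,7}: Y {2,3,4,6,7}->{2,3,4,6}; W {1,2,3,4,7}->{3,4,7}
So after constraint 2: D(Y)={2,3,4,6}, size = 4

Answer: 4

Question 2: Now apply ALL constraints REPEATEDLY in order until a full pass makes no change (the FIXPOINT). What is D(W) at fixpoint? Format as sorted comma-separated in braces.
Answer: {3,4,7}

Derivation:
pass 0 (initial): D(W)={1,2,3,4,7}
pass 1: W {1,2,3,4,7}->{3,4,7}; Y {2,3,4,6,7}->{2,3,4,6}
pass 2: no change
Fixpoint after 2 passes: D(W) = {3,4,7}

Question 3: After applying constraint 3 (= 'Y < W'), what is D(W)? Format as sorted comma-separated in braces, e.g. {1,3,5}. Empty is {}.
Constraint 1 (Y != W) on D(Y)={2,3,4,6,7} D(W)={1,2,3,4,7}: no change
Constraint 2 (Y < W) on D(Y)={2,3,4,6,7} D(W)={1,2,3,4,7}: Y {2,3,4,6,7}->{2,3,4,6}; W {1,2,3,4,7}->{3,4,7}
Constraint 3 (Y < W) on D(Y)={2,3,4,6} D(W)={3,4,7}: no change
So after constraint 3: D(W) = {3,4,7}

Answer: {3,4,7}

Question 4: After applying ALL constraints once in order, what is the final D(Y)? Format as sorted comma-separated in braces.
Answer: {2,3,4,6}

Derivation:
Constraint 1 (Y != W) on D(Y)={2,3,4,6,7} D(W)={1,2,3,4,7}: no change
Constraint 2 (Y < W) on D(Y)={2,3,4,6,7} D(W)={1,2,3,4,7}: Y {2,3,4,6,7}->{2,3,4,6}; W {1,2,3,4,7}->{3,4,7}
Constraint 3 (Y < W) on D(Y)={2,3,4,6} D(W)={3,4,7}: no change
So after all 3 constraints: D(Y) = {2,3,4,6}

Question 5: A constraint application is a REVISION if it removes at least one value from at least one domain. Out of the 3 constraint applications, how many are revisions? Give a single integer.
Constraint 1 (Y != W) on D(Y)={2,3,4,6,7} D(W)={1,2,3,4,7}: no change => not a revision
Constraint 2 (Y < W) on D(Y)={2,3,4,6,7} D(W)={1,2,3,4,7}: Y {2,3,4,6,7}->{2,3,4,6}; W {1,2,3,4,7}->{3,4,7} => REVISION
Constraint 3 (Y < W) on D(Y)={2,3,4,6} D(W)={3,4,7}: no change => not a revision
Total revisions = 1

Answer: 1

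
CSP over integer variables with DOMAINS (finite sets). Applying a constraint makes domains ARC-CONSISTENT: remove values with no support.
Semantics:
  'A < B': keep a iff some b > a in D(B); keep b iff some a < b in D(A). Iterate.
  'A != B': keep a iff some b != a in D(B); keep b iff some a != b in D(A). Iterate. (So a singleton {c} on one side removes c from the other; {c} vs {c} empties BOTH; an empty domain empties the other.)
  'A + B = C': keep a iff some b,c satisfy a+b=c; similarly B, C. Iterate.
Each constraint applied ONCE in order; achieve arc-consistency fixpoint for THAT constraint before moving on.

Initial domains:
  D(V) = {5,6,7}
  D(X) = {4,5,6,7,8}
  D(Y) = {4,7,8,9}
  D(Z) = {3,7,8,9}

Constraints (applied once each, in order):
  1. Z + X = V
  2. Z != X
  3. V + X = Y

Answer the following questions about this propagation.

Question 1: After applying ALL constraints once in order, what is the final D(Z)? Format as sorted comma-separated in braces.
Answer: {3}

Derivation:
Constraint 1 (Z + X = V) on D(Z)={3,7,8,9} D(X)={4,5,6,7,8} D(V)={5,6,7}: Z {3,7,8,9}->{3}; X {4,5,6,7,8}->{4}; V {5,6,7}->{7}
Constraint 2 (Z != X) on D(Z)={3} D(X)={4}: no change
Constraint 3 (V + X = Y) on D(V)={7} D(X)={4} D(Y)={4,7,8,9}: V {7}->{}; X {4}->{}; Y {4,7,8,9}->{}
So after all 3 constraints: D(Z) = {3}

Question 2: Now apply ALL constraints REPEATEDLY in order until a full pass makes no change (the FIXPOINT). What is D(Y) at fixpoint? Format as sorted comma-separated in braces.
Answer: {}

Derivation:
pass 0 (initial): D(Y)={4,7,8,9}
pass 1: V {5,6,7}->{}; X {4,5,6,7,8}->{}; Y {4,7,8,9}->{}; Z {3,7,8,9}->{3}
pass 2: Z {3}->{}
pass 3: no change
Fixpoint after 3 passes: D(Y) = {}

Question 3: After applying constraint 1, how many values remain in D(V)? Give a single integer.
Answer: 1

Derivation:
Constraint 1 (Z + X = V) on D(Z)={3,7,8,9} D(X)={4,5,6,7,8} D(V)={5,6,7}: Z {3,7,8,9}->{3}; X {4,5,6,7,8}->{4}; V {5,6,7}->{7}
So after constraint 1: D(V)={7}, size = 1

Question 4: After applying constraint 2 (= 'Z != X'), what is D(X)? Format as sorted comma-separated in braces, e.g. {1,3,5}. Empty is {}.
Constraint 1 (Z + X = V) on D(Z)={3,7,8,9} D(X)={4,5,6,7,8} D(V)={5,6,7}: Z {3,7,8,9}->{3}; X {4,5,6,7,8}->{4}; V {5,6,7}->{7}
Constraint 2 (Z != X) on D(Z)={3} D(X)={4}: no change
So after constraint 2: D(X) = {4}

Answer: {4}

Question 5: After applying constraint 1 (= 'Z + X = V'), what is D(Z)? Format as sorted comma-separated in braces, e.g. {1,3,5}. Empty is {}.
Answer: {3}

Derivation:
Constraint 1 (Z + X = V) on D(Z)={3,7,8,9} D(X)={4,5,6,7,8} D(V)={5,6,7}: Z {3,7,8,9}->{3}; X {4,5,6,7,8}->{4}; V {5,6,7}->{7}
So after constraint 1: D(Z) = {3}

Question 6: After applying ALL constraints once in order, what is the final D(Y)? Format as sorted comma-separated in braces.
Constraint 1 (Z + X = V) on D(Z)={3,7,8,9} D(X)={4,5,6,7,8} D(V)={5,6,7}: Z {3,7,8,9}->{3}; X {4,5,6,7,8}->{4}; V {5,6,7}->{7}
Constraint 2 (Z != X) on D(Z)={3} D(X)={4}: no change
Constraint 3 (V + X = Y) on D(V)={7} D(X)={4} D(Y)={4,7,8,9}: V {7}->{}; X {4}->{}; Y {4,7,8,9}->{}
So after all 3 constraints: D(Y) = {}

Answer: {}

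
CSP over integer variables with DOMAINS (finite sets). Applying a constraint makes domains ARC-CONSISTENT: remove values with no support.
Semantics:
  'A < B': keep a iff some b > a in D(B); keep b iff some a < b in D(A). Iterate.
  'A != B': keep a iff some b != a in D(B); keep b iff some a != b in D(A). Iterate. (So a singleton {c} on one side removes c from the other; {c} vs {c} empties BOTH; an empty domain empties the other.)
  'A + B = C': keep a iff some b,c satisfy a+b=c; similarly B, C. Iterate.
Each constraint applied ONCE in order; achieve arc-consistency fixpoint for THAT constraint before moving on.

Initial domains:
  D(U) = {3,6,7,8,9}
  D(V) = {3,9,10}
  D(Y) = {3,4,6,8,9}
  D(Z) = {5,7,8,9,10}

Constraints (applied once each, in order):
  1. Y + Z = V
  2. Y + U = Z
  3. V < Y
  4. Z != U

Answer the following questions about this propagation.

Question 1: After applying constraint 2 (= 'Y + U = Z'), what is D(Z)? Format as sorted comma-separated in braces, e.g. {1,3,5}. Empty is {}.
Constraint 1 (Y + Z = V) on D(Y)={3,4,6,8,9} D(Z)={5,7,8,9,10} D(V)={3,9,10}: Y {3,4,6,8,9}->{3,4}; Z {5,7,8,9,10}->{5,7}; V {3,9,10}->{9,10}
Constraint 2 (Y + U = Z) on D(Y)={3,4} D(U)={3,6,7,8,9} D(Z)={5,7}: Y {3,4}->{4}; U {3,6,7,8,9}->{3}; Z {5,7}->{7}
So after constraint 2: D(Z) = {7}

Answer: {7}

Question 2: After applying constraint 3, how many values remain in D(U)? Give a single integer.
Answer: 1

Derivation:
Constraint 1 (Y + Z = V) on D(Y)={3,4,6,8,9} D(Z)={5,7,8,9,10} D(V)={3,9,10}: Y {3,4,6,8,9}->{3,4}; Z {5,7,8,9,10}->{5,7}; V {3,9,10}->{9,10}
Constraint 2 (Y + U = Z) on D(Y)={3,4} D(U)={3,6,7,8,9} D(Z)={5,7}: Y {3,4}->{4}; U {3,6,7,8,9}->{3}; Z {5,7}->{7}
Constraint 3 (V < Y) on D(V)={9,10} D(Y)={4}: V {9,10}->{}; Y {4}->{}
So after constraint 3: D(U)={3}, size = 1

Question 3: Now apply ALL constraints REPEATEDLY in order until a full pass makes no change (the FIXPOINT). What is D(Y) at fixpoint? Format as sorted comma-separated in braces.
Answer: {}

Derivation:
pass 0 (initial): D(Y)={3,4,6,8,9}
pass 1: U {3,6,7,8,9}->{3}; V {3,9,10}->{}; Y {3,4,6,8,9}->{}; Z {5,7,8,9,10}->{7}
pass 2: U {3}->{}; Z {7}->{}
pass 3: no change
Fixpoint after 3 passes: D(Y) = {}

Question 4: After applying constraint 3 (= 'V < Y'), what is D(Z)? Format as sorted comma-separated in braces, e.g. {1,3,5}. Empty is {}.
Constraint 1 (Y + Z = V) on D(Y)={3,4,6,8,9} D(Z)={5,7,8,9,10} D(V)={3,9,10}: Y {3,4,6,8,9}->{3,4}; Z {5,7,8,9,10}->{5,7}; V {3,9,10}->{9,10}
Constraint 2 (Y + U = Z) on D(Y)={3,4} D(U)={3,6,7,8,9} D(Z)={5,7}: Y {3,4}->{4}; U {3,6,7,8,9}->{3}; Z {5,7}->{7}
Constraint 3 (V < Y) on D(V)={9,10} D(Y)={4}: V {9,10}->{}; Y {4}->{}
So after constraint 3: D(Z) = {7}

Answer: {7}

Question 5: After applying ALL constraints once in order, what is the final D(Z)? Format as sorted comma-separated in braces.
Constraint 1 (Y + Z = V) on D(Y)={3,4,6,8,9} D(Z)={5,7,8,9,10} D(V)={3,9,10}: Y {3,4,6,8,9}->{3,4}; Z {5,7,8,9,10}->{5,7}; V {3,9,10}->{9,10}
Constraint 2 (Y + U = Z) on D(Y)={3,4} D(U)={3,6,7,8,9} D(Z)={5,7}: Y {3,4}->{4}; U {3,6,7,8,9}->{3}; Z {5,7}->{7}
Constraint 3 (V < Y) on D(V)={9,10} D(Y)={4}: V {9,10}->{}; Y {4}->{}
Constraint 4 (Z != U) on D(Z)={7} D(U)={3}: no change
So after all 4 constraints: D(Z) = {7}

Answer: {7}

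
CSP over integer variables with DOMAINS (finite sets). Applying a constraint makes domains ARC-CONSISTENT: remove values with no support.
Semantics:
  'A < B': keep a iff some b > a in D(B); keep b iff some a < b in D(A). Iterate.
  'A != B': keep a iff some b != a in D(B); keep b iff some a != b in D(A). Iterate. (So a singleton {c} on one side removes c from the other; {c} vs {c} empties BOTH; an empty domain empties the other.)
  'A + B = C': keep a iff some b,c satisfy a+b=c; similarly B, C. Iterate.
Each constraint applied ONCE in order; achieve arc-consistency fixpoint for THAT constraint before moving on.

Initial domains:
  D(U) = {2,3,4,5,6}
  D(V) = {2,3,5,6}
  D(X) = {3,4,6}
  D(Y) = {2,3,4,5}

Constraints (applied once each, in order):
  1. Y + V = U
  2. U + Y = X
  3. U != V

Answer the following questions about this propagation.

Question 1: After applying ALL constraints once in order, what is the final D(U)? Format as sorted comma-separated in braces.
Answer: {4}

Derivation:
Constraint 1 (Y + V = U) on D(Y)={2,3,4,5} D(V)={2,3,5,6} D(U)={2,3,4,5,6}: Y {2,3,4,5}->{2,3,4}; V {2,3,5,6}->{2,3}; U {2,3,4,5,6}->{4,5,6}
Constraint 2 (U + Y = X) on D(U)={4,5,6} D(Y)={2,3,4} D(X)={3,4,6}: U {4,5,6}->{4}; Y {2,3,4}->{2}; X {3,4,6}->{6}
Constraint 3 (U != V) on D(U)={4} D(V)={2,3}: no change
So after all 3 constraints: D(U) = {4}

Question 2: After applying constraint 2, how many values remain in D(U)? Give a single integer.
Constraint 1 (Y + V = U) on D(Y)={2,3,4,5} D(V)={2,3,5,6} D(U)={2,3,4,5,6}: Y {2,3,4,5}->{2,3,4}; V {2,3,5,6}->{2,3}; U {2,3,4,5,6}->{4,5,6}
Constraint 2 (U + Y = X) on D(U)={4,5,6} D(Y)={2,3,4} D(X)={3,4,6}: U {4,5,6}->{4}; Y {2,3,4}->{2}; X {3,4,6}->{6}
So after constraint 2: D(U)={4}, size = 1

Answer: 1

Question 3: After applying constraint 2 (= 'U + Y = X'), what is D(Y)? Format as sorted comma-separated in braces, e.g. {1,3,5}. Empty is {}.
Answer: {2}

Derivation:
Constraint 1 (Y + V = U) on D(Y)={2,3,4,5} D(V)={2,3,5,6} D(U)={2,3,4,5,6}: Y {2,3,4,5}->{2,3,4}; V {2,3,5,6}->{2,3}; U {2,3,4,5,6}->{4,5,6}
Constraint 2 (U + Y = X) on D(U)={4,5,6} D(Y)={2,3,4} D(X)={3,4,6}: U {4,5,6}->{4}; Y {2,3,4}->{2}; X {3,4,6}->{6}
So after constraint 2: D(Y) = {2}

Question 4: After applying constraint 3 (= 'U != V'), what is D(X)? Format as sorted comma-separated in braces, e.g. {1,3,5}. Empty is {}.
Answer: {6}

Derivation:
Constraint 1 (Y + V = U) on D(Y)={2,3,4,5} D(V)={2,3,5,6} D(U)={2,3,4,5,6}: Y {2,3,4,5}->{2,3,4}; V {2,3,5,6}->{2,3}; U {2,3,4,5,6}->{4,5,6}
Constraint 2 (U + Y = X) on D(U)={4,5,6} D(Y)={2,3,4} D(X)={3,4,6}: U {4,5,6}->{4}; Y {2,3,4}->{2}; X {3,4,6}->{6}
Constraint 3 (U != V) on D(U)={4} D(V)={2,3}: no change
So after constraint 3: D(X) = {6}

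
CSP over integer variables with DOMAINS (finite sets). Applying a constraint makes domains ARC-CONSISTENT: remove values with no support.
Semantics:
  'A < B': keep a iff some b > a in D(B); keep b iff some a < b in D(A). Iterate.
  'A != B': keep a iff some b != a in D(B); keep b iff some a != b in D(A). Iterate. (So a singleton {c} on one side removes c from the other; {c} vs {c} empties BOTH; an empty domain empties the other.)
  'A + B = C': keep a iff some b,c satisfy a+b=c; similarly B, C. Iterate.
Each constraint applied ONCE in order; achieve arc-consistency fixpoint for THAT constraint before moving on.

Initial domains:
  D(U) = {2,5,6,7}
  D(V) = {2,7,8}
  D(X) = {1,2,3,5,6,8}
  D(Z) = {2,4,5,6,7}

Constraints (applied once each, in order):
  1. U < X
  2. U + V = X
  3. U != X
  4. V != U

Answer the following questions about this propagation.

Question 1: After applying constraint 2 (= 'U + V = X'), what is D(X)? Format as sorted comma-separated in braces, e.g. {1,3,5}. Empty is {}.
Answer: {8}

Derivation:
Constraint 1 (U < X) on D(U)={2,5,6,7} D(X)={1,2,3,5,6,8}: X {1,2,3,5,6,8}->{3,5,6,8}
Constraint 2 (U + V = X) on D(U)={2,5,6,7} D(V)={2,7,8} D(X)={3,5,6,8}: U {2,5,6,7}->{6}; V {2,7,8}->{2}; X {3,5,6,8}->{8}
So after constraint 2: D(X) = {8}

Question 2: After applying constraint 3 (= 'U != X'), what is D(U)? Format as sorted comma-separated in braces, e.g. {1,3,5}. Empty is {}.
Constraint 1 (U < X) on D(U)={2,5,6,7} D(X)={1,2,3,5,6,8}: X {1,2,3,5,6,8}->{3,5,6,8}
Constraint 2 (U + V = X) on D(U)={2,5,6,7} D(V)={2,7,8} D(X)={3,5,6,8}: U {2,5,6,7}->{6}; V {2,7,8}->{2}; X {3,5,6,8}->{8}
Constraint 3 (U != X) on D(U)={6} D(X)={8}: no change
So after constraint 3: D(U) = {6}

Answer: {6}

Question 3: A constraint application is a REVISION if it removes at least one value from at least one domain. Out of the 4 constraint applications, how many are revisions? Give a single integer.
Constraint 1 (U < X) on D(U)={2,5,6,7} D(X)={1,2,3,5,6,8}: X {1,2,3,5,6,8}->{3,5,6,8} => REVISION
Constraint 2 (U + V = X) on D(U)={2,5,6,7} D(V)={2,7,8} D(X)={3,5,6,8}: U {2,5,6,7}->{6}; V {2,7,8}->{2}; X {3,5,6,8}->{8} => REVISION
Constraint 3 (U != X) on D(U)={6} D(X)={8}: no change => not a revision
Constraint 4 (V != U) on D(V)={2} D(U)={6}: no change => not a revision
Total revisions = 2

Answer: 2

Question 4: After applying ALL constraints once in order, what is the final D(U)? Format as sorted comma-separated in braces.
Answer: {6}

Derivation:
Constraint 1 (U < X) on D(U)={2,5,6,7} D(X)={1,2,3,5,6,8}: X {1,2,3,5,6,8}->{3,5,6,8}
Constraint 2 (U + V = X) on D(U)={2,5,6,7} D(V)={2,7,8} D(X)={3,5,6,8}: U {2,5,6,7}->{6}; V {2,7,8}->{2}; X {3,5,6,8}->{8}
Constraint 3 (U != X) on D(U)={6} D(X)={8}: no change
Constraint 4 (V != U) on D(V)={2} D(U)={6}: no change
So after all 4 constraints: D(U) = {6}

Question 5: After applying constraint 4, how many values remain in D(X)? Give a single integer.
Constraint 1 (U < X) on D(U)={2,5,6,7} D(X)={1,2,3,5,6,8}: X {1,2,3,5,6,8}->{3,5,6,8}
Constraint 2 (U + V = X) on D(U)={2,5,6,7} D(V)={2,7,8} D(X)={3,5,6,8}: U {2,5,6,7}->{6}; V {2,7,8}->{2}; X {3,5,6,8}->{8}
Constraint 3 (U != X) on D(U)={6} D(X)={8}: no change
Constraint 4 (V != U) on D(V)={2} D(U)={6}: no change
So after constraint 4: D(X)={8}, size = 1

Answer: 1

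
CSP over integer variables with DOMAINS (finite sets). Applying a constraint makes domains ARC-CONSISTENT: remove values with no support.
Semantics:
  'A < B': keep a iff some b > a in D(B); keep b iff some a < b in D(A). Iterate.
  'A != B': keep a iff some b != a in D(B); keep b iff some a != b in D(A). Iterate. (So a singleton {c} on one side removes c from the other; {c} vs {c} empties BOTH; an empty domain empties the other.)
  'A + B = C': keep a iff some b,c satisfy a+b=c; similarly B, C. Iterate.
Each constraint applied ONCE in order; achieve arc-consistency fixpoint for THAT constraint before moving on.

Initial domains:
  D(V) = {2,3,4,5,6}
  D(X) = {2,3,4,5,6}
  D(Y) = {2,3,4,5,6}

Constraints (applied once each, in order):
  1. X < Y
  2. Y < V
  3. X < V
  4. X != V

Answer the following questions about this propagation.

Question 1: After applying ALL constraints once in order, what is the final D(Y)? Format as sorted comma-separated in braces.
Answer: {3,4,5}

Derivation:
Constraint 1 (X < Y) on D(X)={2,3,4,5,6} D(Y)={2,3,4,5,6}: X {2,3,4,5,6}->{2,3,4,5}; Y {2,3,4,5,6}->{3,4,5,6}
Constraint 2 (Y < V) on D(Y)={3,4,5,6} D(V)={2,3,4,5,6}: Y {3,4,5,6}->{3,4,5}; V {2,3,4,5,6}->{4,5,6}
Constraint 3 (X < V) on D(X)={2,3,4,5} D(V)={4,5,6}: no change
Constraint 4 (X != V) on D(X)={2,3,4,5} D(V)={4,5,6}: no change
So after all 4 constraints: D(Y) = {3,4,5}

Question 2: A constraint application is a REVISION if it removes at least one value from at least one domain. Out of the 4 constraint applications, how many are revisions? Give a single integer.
Answer: 2

Derivation:
Constraint 1 (X < Y) on D(X)={2,3,4,5,6} D(Y)={2,3,4,5,6}: X {2,3,4,5,6}->{2,3,4,5}; Y {2,3,4,5,6}->{3,4,5,6} => REVISION
Constraint 2 (Y < V) on D(Y)={3,4,5,6} D(V)={2,3,4,5,6}: Y {3,4,5,6}->{3,4,5}; V {2,3,4,5,6}->{4,5,6} => REVISION
Constraint 3 (X < V) on D(X)={2,3,4,5} D(V)={4,5,6}: no change => not a revision
Constraint 4 (X != V) on D(X)={2,3,4,5} D(V)={4,5,6}: no change => not a revision
Total revisions = 2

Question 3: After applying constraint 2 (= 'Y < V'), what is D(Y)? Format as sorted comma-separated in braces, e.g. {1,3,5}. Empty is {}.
Answer: {3,4,5}

Derivation:
Constraint 1 (X < Y) on D(X)={2,3,4,5,6} D(Y)={2,3,4,5,6}: X {2,3,4,5,6}->{2,3,4,5}; Y {2,3,4,5,6}->{3,4,5,6}
Constraint 2 (Y < V) on D(Y)={3,4,5,6} D(V)={2,3,4,5,6}: Y {3,4,5,6}->{3,4,5}; V {2,3,4,5,6}->{4,5,6}
So after constraint 2: D(Y) = {3,4,5}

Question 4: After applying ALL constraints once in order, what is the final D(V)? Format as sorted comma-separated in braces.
Answer: {4,5,6}

Derivation:
Constraint 1 (X < Y) on D(X)={2,3,4,5,6} D(Y)={2,3,4,5,6}: X {2,3,4,5,6}->{2,3,4,5}; Y {2,3,4,5,6}->{3,4,5,6}
Constraint 2 (Y < V) on D(Y)={3,4,5,6} D(V)={2,3,4,5,6}: Y {3,4,5,6}->{3,4,5}; V {2,3,4,5,6}->{4,5,6}
Constraint 3 (X < V) on D(X)={2,3,4,5} D(V)={4,5,6}: no change
Constraint 4 (X != V) on D(X)={2,3,4,5} D(V)={4,5,6}: no change
So after all 4 constraints: D(V) = {4,5,6}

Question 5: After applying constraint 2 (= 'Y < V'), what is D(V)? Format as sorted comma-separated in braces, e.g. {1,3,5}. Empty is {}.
Constraint 1 (X < Y) on D(X)={2,3,4,5,6} D(Y)={2,3,4,5,6}: X {2,3,4,5,6}->{2,3,4,5}; Y {2,3,4,5,6}->{3,4,5,6}
Constraint 2 (Y < V) on D(Y)={3,4,5,6} D(V)={2,3,4,5,6}: Y {3,4,5,6}->{3,4,5}; V {2,3,4,5,6}->{4,5,6}
So after constraint 2: D(V) = {4,5,6}

Answer: {4,5,6}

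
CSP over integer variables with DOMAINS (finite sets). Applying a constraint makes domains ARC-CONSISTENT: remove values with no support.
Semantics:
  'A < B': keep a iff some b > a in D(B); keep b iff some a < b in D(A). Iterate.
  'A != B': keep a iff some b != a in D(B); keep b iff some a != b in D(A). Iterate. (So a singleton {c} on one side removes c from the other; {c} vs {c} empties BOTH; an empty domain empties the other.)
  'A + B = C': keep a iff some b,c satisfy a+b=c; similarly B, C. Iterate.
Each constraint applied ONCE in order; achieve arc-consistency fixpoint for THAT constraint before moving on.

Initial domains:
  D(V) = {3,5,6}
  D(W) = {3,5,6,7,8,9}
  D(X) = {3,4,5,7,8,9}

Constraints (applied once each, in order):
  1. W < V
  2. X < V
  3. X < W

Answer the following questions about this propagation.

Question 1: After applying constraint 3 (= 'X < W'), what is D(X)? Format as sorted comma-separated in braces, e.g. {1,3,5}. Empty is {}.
Answer: {3,4}

Derivation:
Constraint 1 (W < V) on D(W)={3,5,6,7,8,9} D(V)={3,5,6}: W {3,5,6,7,8,9}->{3,5}; V {3,5,6}->{5,6}
Constraint 2 (X < V) on D(X)={3,4,5,7,8,9} D(V)={5,6}: X {3,4,5,7,8,9}->{3,4,5}
Constraint 3 (X < W) on D(X)={3,4,5} D(W)={3,5}: X {3,4,5}->{3,4}; W {3,5}->{5}
So after constraint 3: D(X) = {3,4}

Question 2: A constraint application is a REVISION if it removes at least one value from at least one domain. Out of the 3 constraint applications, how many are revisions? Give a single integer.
Answer: 3

Derivation:
Constraint 1 (W < V) on D(W)={3,5,6,7,8,9} D(V)={3,5,6}: W {3,5,6,7,8,9}->{3,5}; V {3,5,6}->{5,6} => REVISION
Constraint 2 (X < V) on D(X)={3,4,5,7,8,9} D(V)={5,6}: X {3,4,5,7,8,9}->{3,4,5} => REVISION
Constraint 3 (X < W) on D(X)={3,4,5} D(W)={3,5}: X {3,4,5}->{3,4}; W {3,5}->{5} => REVISION
Total revisions = 3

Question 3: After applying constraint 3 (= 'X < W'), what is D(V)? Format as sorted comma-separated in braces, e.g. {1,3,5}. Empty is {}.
Constraint 1 (W < V) on D(W)={3,5,6,7,8,9} D(V)={3,5,6}: W {3,5,6,7,8,9}->{3,5}; V {3,5,6}->{5,6}
Constraint 2 (X < V) on D(X)={3,4,5,7,8,9} D(V)={5,6}: X {3,4,5,7,8,9}->{3,4,5}
Constraint 3 (X < W) on D(X)={3,4,5} D(W)={3,5}: X {3,4,5}->{3,4}; W {3,5}->{5}
So after constraint 3: D(V) = {5,6}

Answer: {5,6}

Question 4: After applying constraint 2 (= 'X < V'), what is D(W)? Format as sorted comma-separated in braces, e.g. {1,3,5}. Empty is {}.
Answer: {3,5}

Derivation:
Constraint 1 (W < V) on D(W)={3,5,6,7,8,9} D(V)={3,5,6}: W {3,5,6,7,8,9}->{3,5}; V {3,5,6}->{5,6}
Constraint 2 (X < V) on D(X)={3,4,5,7,8,9} D(V)={5,6}: X {3,4,5,7,8,9}->{3,4,5}
So after constraint 2: D(W) = {3,5}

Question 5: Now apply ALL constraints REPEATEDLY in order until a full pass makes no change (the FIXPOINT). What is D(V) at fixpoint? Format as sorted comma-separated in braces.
Answer: {6}

Derivation:
pass 0 (initial): D(V)={3,5,6}
pass 1: V {3,5,6}->{5,6}; W {3,5,6,7,8,9}->{5}; X {3,4,5,7,8,9}->{3,4}
pass 2: V {5,6}->{6}
pass 3: no change
Fixpoint after 3 passes: D(V) = {6}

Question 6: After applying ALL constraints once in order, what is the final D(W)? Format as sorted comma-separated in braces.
Answer: {5}

Derivation:
Constraint 1 (W < V) on D(W)={3,5,6,7,8,9} D(V)={3,5,6}: W {3,5,6,7,8,9}->{3,5}; V {3,5,6}->{5,6}
Constraint 2 (X < V) on D(X)={3,4,5,7,8,9} D(V)={5,6}: X {3,4,5,7,8,9}->{3,4,5}
Constraint 3 (X < W) on D(X)={3,4,5} D(W)={3,5}: X {3,4,5}->{3,4}; W {3,5}->{5}
So after all 3 constraints: D(W) = {5}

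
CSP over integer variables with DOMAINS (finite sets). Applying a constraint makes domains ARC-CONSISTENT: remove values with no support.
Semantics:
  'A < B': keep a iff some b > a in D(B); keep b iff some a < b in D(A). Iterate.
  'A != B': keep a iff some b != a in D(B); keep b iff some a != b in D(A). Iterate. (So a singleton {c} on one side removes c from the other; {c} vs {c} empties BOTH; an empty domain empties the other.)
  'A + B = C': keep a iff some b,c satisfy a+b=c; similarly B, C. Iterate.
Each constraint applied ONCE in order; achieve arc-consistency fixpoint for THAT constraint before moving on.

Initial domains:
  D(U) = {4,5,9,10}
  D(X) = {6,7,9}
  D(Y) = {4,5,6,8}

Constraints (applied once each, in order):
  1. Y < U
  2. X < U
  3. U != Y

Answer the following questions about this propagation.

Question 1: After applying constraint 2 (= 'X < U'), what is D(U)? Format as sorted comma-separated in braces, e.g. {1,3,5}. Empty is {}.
Constraint 1 (Y < U) on D(Y)={4,5,6,8} D(U)={4,5,9,10}: U {4,5,9,10}->{5,9,10}
Constraint 2 (X < U) on D(X)={6,7,9} D(U)={5,9,10}: U {5,9,10}->{9,10}
So after constraint 2: D(U) = {9,10}

Answer: {9,10}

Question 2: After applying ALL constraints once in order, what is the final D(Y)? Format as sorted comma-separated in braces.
Constraint 1 (Y < U) on D(Y)={4,5,6,8} D(U)={4,5,9,10}: U {4,5,9,10}->{5,9,10}
Constraint 2 (X < U) on D(X)={6,7,9} D(U)={5,9,10}: U {5,9,10}->{9,10}
Constraint 3 (U != Y) on D(U)={9,10} D(Y)={4,5,6,8}: no change
So after all 3 constraints: D(Y) = {4,5,6,8}

Answer: {4,5,6,8}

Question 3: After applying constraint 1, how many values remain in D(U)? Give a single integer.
Constraint 1 (Y < U) on D(Y)={4,5,6,8} D(U)={4,5,9,10}: U {4,5,9,10}->{5,9,10}
So after constraint 1: D(U)={5,9,10}, size = 3

Answer: 3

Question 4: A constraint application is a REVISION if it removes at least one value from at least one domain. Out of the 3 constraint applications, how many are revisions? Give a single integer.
Answer: 2

Derivation:
Constraint 1 (Y < U) on D(Y)={4,5,6,8} D(U)={4,5,9,10}: U {4,5,9,10}->{5,9,10} => REVISION
Constraint 2 (X < U) on D(X)={6,7,9} D(U)={5,9,10}: U {5,9,10}->{9,10} => REVISION
Constraint 3 (U != Y) on D(U)={9,10} D(Y)={4,5,6,8}: no change => not a revision
Total revisions = 2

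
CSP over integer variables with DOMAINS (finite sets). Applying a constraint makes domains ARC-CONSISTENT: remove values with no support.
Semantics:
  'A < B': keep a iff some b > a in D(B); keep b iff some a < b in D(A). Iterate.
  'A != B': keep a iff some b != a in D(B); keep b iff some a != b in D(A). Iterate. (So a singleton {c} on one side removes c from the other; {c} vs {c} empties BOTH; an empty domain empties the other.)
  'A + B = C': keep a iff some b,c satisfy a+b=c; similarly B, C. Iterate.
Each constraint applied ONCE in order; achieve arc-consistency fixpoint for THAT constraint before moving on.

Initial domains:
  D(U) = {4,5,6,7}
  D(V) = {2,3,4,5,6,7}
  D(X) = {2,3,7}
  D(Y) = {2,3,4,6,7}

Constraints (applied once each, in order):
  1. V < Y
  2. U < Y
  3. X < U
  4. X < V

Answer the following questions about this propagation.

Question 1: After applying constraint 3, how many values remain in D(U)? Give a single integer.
Answer: 3

Derivation:
Constraint 1 (V < Y) on D(V)={2,3,4,5,6,7} D(Y)={2,3,4,6,7}: V {2,3,4,5,6,7}->{2,3,4,5,6}; Y {2,3,4,6,7}->{3,4,6,7}
Constraint 2 (U < Y) on D(U)={4,5,6,7} D(Y)={3,4,6,7}: U {4,5,6,7}->{4,5,6}; Y {3,4,6,7}->{6,7}
Constraint 3 (X < U) on D(X)={2,3,7} D(U)={4,5,6}: X {2,3,7}->{2,3}
So after constraint 3: D(U)={4,5,6}, size = 3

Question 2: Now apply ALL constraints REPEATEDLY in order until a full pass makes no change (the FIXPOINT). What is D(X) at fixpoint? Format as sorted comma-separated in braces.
Answer: {2,3}

Derivation:
pass 0 (initial): D(X)={2,3,7}
pass 1: U {4,5,6,7}->{4,5,6}; V {2,3,4,5,6,7}->{3,4,5,6}; X {2,3,7}->{2,3}; Y {2,3,4,6,7}->{6,7}
pass 2: no change
Fixpoint after 2 passes: D(X) = {2,3}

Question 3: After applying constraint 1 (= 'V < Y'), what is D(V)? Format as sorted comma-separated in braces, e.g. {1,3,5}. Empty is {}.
Constraint 1 (V < Y) on D(V)={2,3,4,5,6,7} D(Y)={2,3,4,6,7}: V {2,3,4,5,6,7}->{2,3,4,5,6}; Y {2,3,4,6,7}->{3,4,6,7}
So after constraint 1: D(V) = {2,3,4,5,6}

Answer: {2,3,4,5,6}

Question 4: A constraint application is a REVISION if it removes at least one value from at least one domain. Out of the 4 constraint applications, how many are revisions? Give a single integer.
Constraint 1 (V < Y) on D(V)={2,3,4,5,6,7} D(Y)={2,3,4,6,7}: V {2,3,4,5,6,7}->{2,3,4,5,6}; Y {2,3,4,6,7}->{3,4,6,7} => REVISION
Constraint 2 (U < Y) on D(U)={4,5,6,7} D(Y)={3,4,6,7}: U {4,5,6,7}->{4,5,6}; Y {3,4,6,7}->{6,7} => REVISION
Constraint 3 (X < U) on D(X)={2,3,7} D(U)={4,5,6}: X {2,3,7}->{2,3} => REVISION
Constraint 4 (X < V) on D(X)={2,3} D(V)={2,3,4,5,6}: V {2,3,4,5,6}->{3,4,5,6} => REVISION
Total revisions = 4

Answer: 4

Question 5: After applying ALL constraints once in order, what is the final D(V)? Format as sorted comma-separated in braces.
Constraint 1 (V < Y) on D(V)={2,3,4,5,6,7} D(Y)={2,3,4,6,7}: V {2,3,4,5,6,7}->{2,3,4,5,6}; Y {2,3,4,6,7}->{3,4,6,7}
Constraint 2 (U < Y) on D(U)={4,5,6,7} D(Y)={3,4,6,7}: U {4,5,6,7}->{4,5,6}; Y {3,4,6,7}->{6,7}
Constraint 3 (X < U) on D(X)={2,3,7} D(U)={4,5,6}: X {2,3,7}->{2,3}
Constraint 4 (X < V) on D(X)={2,3} D(V)={2,3,4,5,6}: V {2,3,4,5,6}->{3,4,5,6}
So after all 4 constraints: D(V) = {3,4,5,6}

Answer: {3,4,5,6}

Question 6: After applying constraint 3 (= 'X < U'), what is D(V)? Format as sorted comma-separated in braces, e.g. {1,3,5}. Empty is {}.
Constraint 1 (V < Y) on D(V)={2,3,4,5,6,7} D(Y)={2,3,4,6,7}: V {2,3,4,5,6,7}->{2,3,4,5,6}; Y {2,3,4,6,7}->{3,4,6,7}
Constraint 2 (U < Y) on D(U)={4,5,6,7} D(Y)={3,4,6,7}: U {4,5,6,7}->{4,5,6}; Y {3,4,6,7}->{6,7}
Constraint 3 (X < U) on D(X)={2,3,7} D(U)={4,5,6}: X {2,3,7}->{2,3}
So after constraint 3: D(V) = {2,3,4,5,6}

Answer: {2,3,4,5,6}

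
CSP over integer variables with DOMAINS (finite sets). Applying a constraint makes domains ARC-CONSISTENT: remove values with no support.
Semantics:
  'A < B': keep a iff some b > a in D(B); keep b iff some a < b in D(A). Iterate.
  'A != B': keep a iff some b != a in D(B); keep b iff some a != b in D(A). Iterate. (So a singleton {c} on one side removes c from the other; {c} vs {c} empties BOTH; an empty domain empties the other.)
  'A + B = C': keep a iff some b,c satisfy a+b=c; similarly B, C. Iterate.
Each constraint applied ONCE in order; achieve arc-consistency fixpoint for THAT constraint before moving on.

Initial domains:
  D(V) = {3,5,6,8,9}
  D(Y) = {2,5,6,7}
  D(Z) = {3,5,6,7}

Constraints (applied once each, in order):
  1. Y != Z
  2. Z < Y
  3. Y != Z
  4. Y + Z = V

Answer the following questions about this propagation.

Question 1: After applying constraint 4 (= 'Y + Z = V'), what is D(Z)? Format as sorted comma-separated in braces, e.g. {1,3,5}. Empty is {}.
Constraint 1 (Y != Z) on D(Y)={2,5,6,7} D(Z)={3,5,6,7}: no change
Constraint 2 (Z < Y) on D(Z)={3,5,6,7} D(Y)={2,5,6,7}: Z {3,5,6,7}->{3,5,6}; Y {2,5,6,7}->{5,6,7}
Constraint 3 (Y != Z) on D(Y)={5,6,7} D(Z)={3,5,6}: no change
Constraint 4 (Y + Z = V) on D(Y)={5,6,7} D(Z)={3,5,6} D(V)={3,5,6,8,9}: Y {5,6,7}->{5,6}; Z {3,5,6}->{3}; V {3,5,6,8,9}->{8,9}
So after constraint 4: D(Z) = {3}

Answer: {3}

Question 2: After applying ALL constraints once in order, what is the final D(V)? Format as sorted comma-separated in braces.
Constraint 1 (Y != Z) on D(Y)={2,5,6,7} D(Z)={3,5,6,7}: no change
Constraint 2 (Z < Y) on D(Z)={3,5,6,7} D(Y)={2,5,6,7}: Z {3,5,6,7}->{3,5,6}; Y {2,5,6,7}->{5,6,7}
Constraint 3 (Y != Z) on D(Y)={5,6,7} D(Z)={3,5,6}: no change
Constraint 4 (Y + Z = V) on D(Y)={5,6,7} D(Z)={3,5,6} D(V)={3,5,6,8,9}: Y {5,6,7}->{5,6}; Z {3,5,6}->{3}; V {3,5,6,8,9}->{8,9}
So after all 4 constraints: D(V) = {8,9}

Answer: {8,9}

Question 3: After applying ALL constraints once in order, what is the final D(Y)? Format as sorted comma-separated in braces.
Constraint 1 (Y != Z) on D(Y)={2,5,6,7} D(Z)={3,5,6,7}: no change
Constraint 2 (Z < Y) on D(Z)={3,5,6,7} D(Y)={2,5,6,7}: Z {3,5,6,7}->{3,5,6}; Y {2,5,6,7}->{5,6,7}
Constraint 3 (Y != Z) on D(Y)={5,6,7} D(Z)={3,5,6}: no change
Constraint 4 (Y + Z = V) on D(Y)={5,6,7} D(Z)={3,5,6} D(V)={3,5,6,8,9}: Y {5,6,7}->{5,6}; Z {3,5,6}->{3}; V {3,5,6,8,9}->{8,9}
So after all 4 constraints: D(Y) = {5,6}

Answer: {5,6}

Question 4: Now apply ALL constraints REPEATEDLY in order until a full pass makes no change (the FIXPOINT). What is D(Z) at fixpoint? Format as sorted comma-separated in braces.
pass 0 (initial): D(Z)={3,5,6,7}
pass 1: V {3,5,6,8,9}->{8,9}; Y {2,5,6,7}->{5,6}; Z {3,5,6,7}->{3}
pass 2: no change
Fixpoint after 2 passes: D(Z) = {3}

Answer: {3}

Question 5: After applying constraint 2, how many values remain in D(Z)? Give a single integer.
Answer: 3

Derivation:
Constraint 1 (Y != Z) on D(Y)={2,5,6,7} D(Z)={3,5,6,7}: no change
Constraint 2 (Z < Y) on D(Z)={3,5,6,7} D(Y)={2,5,6,7}: Z {3,5,6,7}->{3,5,6}; Y {2,5,6,7}->{5,6,7}
So after constraint 2: D(Z)={3,5,6}, size = 3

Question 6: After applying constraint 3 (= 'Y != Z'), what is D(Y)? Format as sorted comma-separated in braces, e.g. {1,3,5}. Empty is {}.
Answer: {5,6,7}

Derivation:
Constraint 1 (Y != Z) on D(Y)={2,5,6,7} D(Z)={3,5,6,7}: no change
Constraint 2 (Z < Y) on D(Z)={3,5,6,7} D(Y)={2,5,6,7}: Z {3,5,6,7}->{3,5,6}; Y {2,5,6,7}->{5,6,7}
Constraint 3 (Y != Z) on D(Y)={5,6,7} D(Z)={3,5,6}: no change
So after constraint 3: D(Y) = {5,6,7}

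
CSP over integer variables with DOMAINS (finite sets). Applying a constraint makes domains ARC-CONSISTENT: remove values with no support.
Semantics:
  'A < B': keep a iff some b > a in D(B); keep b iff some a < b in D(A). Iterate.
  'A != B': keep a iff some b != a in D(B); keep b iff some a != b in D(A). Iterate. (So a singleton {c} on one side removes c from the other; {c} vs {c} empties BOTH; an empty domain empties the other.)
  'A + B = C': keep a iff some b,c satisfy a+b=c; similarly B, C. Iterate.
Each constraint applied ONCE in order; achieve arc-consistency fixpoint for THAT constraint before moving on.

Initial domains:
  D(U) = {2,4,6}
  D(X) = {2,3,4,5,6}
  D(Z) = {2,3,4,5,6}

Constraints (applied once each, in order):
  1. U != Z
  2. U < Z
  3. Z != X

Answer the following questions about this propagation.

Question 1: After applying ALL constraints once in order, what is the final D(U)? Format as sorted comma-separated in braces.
Constraint 1 (U != Z) on D(U)={2,4,6} D(Z)={2,3,4,5,6}: no change
Constraint 2 (U < Z) on D(U)={2,4,6} D(Z)={2,3,4,5,6}: U {2,4,6}->{2,4}; Z {2,3,4,5,6}->{3,4,5,6}
Constraint 3 (Z != X) on D(Z)={3,4,5,6} D(X)={2,3,4,5,6}: no change
So after all 3 constraints: D(U) = {2,4}

Answer: {2,4}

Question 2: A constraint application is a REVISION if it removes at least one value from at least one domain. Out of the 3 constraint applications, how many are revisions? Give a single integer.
Constraint 1 (U != Z) on D(U)={2,4,6} D(Z)={2,3,4,5,6}: no change => not a revision
Constraint 2 (U < Z) on D(U)={2,4,6} D(Z)={2,3,4,5,6}: U {2,4,6}->{2,4}; Z {2,3,4,5,6}->{3,4,5,6} => REVISION
Constraint 3 (Z != X) on D(Z)={3,4,5,6} D(X)={2,3,4,5,6}: no change => not a revision
Total revisions = 1

Answer: 1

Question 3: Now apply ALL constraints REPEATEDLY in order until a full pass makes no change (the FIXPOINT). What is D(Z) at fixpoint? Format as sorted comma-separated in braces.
pass 0 (initial): D(Z)={2,3,4,5,6}
pass 1: U {2,4,6}->{2,4}; Z {2,3,4,5,6}->{3,4,5,6}
pass 2: no change
Fixpoint after 2 passes: D(Z) = {3,4,5,6}

Answer: {3,4,5,6}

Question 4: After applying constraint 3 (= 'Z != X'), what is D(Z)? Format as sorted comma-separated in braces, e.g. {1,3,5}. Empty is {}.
Constraint 1 (U != Z) on D(U)={2,4,6} D(Z)={2,3,4,5,6}: no change
Constraint 2 (U < Z) on D(U)={2,4,6} D(Z)={2,3,4,5,6}: U {2,4,6}->{2,4}; Z {2,3,4,5,6}->{3,4,5,6}
Constraint 3 (Z != X) on D(Z)={3,4,5,6} D(X)={2,3,4,5,6}: no change
So after constraint 3: D(Z) = {3,4,5,6}

Answer: {3,4,5,6}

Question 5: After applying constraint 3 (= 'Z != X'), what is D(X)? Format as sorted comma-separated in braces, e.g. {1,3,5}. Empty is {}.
Answer: {2,3,4,5,6}

Derivation:
Constraint 1 (U != Z) on D(U)={2,4,6} D(Z)={2,3,4,5,6}: no change
Constraint 2 (U < Z) on D(U)={2,4,6} D(Z)={2,3,4,5,6}: U {2,4,6}->{2,4}; Z {2,3,4,5,6}->{3,4,5,6}
Constraint 3 (Z != X) on D(Z)={3,4,5,6} D(X)={2,3,4,5,6}: no change
So after constraint 3: D(X) = {2,3,4,5,6}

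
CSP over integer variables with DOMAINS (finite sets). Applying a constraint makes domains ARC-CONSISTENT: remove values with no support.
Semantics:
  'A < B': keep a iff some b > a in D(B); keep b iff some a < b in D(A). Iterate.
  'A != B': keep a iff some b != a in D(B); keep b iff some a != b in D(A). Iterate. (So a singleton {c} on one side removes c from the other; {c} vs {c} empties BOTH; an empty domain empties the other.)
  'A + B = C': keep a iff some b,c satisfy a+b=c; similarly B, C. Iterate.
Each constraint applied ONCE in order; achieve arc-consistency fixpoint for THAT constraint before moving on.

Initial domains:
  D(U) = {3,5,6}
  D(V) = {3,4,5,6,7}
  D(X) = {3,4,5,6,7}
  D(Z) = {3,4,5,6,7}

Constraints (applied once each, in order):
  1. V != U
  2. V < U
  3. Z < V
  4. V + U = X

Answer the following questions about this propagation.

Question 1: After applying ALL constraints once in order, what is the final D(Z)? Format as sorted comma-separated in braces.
Answer: {3,4}

Derivation:
Constraint 1 (V != U) on D(V)={3,4,5,6,7} D(U)={3,5,6}: no change
Constraint 2 (V < U) on D(V)={3,4,5,6,7} D(U)={3,5,6}: V {3,4,5,6,7}->{3,4,5}; U {3,5,6}->{5,6}
Constraint 3 (Z < V) on D(Z)={3,4,5,6,7} D(V)={3,4,5}: Z {3,4,5,6,7}->{3,4}; V {3,4,5}->{4,5}
Constraint 4 (V + U = X) on D(V)={4,5} D(U)={5,6} D(X)={3,4,5,6,7}: V {4,5}->{}; U {5,6}->{}; X {3,4,5,6,7}->{}
So after all 4 constraints: D(Z) = {3,4}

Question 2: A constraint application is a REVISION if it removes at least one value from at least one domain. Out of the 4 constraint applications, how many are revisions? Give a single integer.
Constraint 1 (V != U) on D(V)={3,4,5,6,7} D(U)={3,5,6}: no change => not a revision
Constraint 2 (V < U) on D(V)={3,4,5,6,7} D(U)={3,5,6}: V {3,4,5,6,7}->{3,4,5}; U {3,5,6}->{5,6} => REVISION
Constraint 3 (Z < V) on D(Z)={3,4,5,6,7} D(V)={3,4,5}: Z {3,4,5,6,7}->{3,4}; V {3,4,5}->{4,5} => REVISION
Constraint 4 (V + U = X) on D(V)={4,5} D(U)={5,6} D(X)={3,4,5,6,7}: V {4,5}->{}; U {5,6}->{}; X {3,4,5,6,7}->{} => REVISION
Total revisions = 3

Answer: 3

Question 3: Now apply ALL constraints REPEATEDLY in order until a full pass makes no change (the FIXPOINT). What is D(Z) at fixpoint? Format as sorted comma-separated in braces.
pass 0 (initial): D(Z)={3,4,5,6,7}
pass 1: U {3,5,6}->{}; V {3,4,5,6,7}->{}; X {3,4,5,6,7}->{}; Z {3,4,5,6,7}->{3,4}
pass 2: Z {3,4}->{}
pass 3: no change
Fixpoint after 3 passes: D(Z) = {}

Answer: {}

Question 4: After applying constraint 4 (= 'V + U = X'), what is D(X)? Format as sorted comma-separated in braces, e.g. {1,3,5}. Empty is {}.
Answer: {}

Derivation:
Constraint 1 (V != U) on D(V)={3,4,5,6,7} D(U)={3,5,6}: no change
Constraint 2 (V < U) on D(V)={3,4,5,6,7} D(U)={3,5,6}: V {3,4,5,6,7}->{3,4,5}; U {3,5,6}->{5,6}
Constraint 3 (Z < V) on D(Z)={3,4,5,6,7} D(V)={3,4,5}: Z {3,4,5,6,7}->{3,4}; V {3,4,5}->{4,5}
Constraint 4 (V + U = X) on D(V)={4,5} D(U)={5,6} D(X)={3,4,5,6,7}: V {4,5}->{}; U {5,6}->{}; X {3,4,5,6,7}->{}
So after constraint 4: D(X) = {}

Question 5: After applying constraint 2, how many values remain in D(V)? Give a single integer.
Constraint 1 (V != U) on D(V)={3,4,5,6,7} D(U)={3,5,6}: no change
Constraint 2 (V < U) on D(V)={3,4,5,6,7} D(U)={3,5,6}: V {3,4,5,6,7}->{3,4,5}; U {3,5,6}->{5,6}
So after constraint 2: D(V)={3,4,5}, size = 3

Answer: 3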